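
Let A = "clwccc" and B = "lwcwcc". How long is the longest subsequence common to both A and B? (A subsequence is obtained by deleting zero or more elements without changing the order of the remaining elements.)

A longest common subsequence is lwccc (length 5); the LCS DP confirms no longer common subsequence exists.

5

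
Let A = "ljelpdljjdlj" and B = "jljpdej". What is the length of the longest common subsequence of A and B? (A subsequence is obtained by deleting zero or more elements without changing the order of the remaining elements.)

5

A longest common subsequence is ljpdj (length 5); the LCS DP confirms no longer common subsequence exists.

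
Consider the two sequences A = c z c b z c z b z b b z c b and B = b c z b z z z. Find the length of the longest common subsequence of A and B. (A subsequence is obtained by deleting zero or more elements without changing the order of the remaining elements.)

A longest common subsequence is czbzzz (length 6); the LCS DP confirms no longer common subsequence exists.

6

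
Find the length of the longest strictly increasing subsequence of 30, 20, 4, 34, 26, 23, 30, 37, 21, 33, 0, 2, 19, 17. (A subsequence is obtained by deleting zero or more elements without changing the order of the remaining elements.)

4

Let dp[i] be the longest increasing subsequence ending at position i. Then dp = [1, 1, 1, 2, 2, 2, 3, 4, 2, 4, 1, 2, 3, 3].
The maximum is 4; one witness is 20, 26, 30, 37 at positions 2,5,7,8.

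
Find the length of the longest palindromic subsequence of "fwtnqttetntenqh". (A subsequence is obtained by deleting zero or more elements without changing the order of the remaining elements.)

One longest palindromic subsequence is qetnteq (positions 5,8,9,10,11,12,14); it reads the same forward and backward, and the interval DP gives dp[1][15] = 7.

7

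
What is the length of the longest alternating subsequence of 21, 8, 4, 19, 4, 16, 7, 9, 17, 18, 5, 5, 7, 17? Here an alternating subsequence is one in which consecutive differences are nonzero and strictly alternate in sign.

9

Track the best alternating length ending on an up-step vs a down-step at each position: up/down = 1/1, 1/2, 1/2, 3/2, 1/4, 5/4, 5/6, 7/6, 7/4, 7/4, 5/8, 5/8, 9/8, 9/8.
The maximum over both is 9; one such subsequence is 21, 8, 19, 4, 16, 7, 9, 5, 7.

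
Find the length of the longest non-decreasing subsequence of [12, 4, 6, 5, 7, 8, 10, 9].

5

Let dp[i] be the longest non-decreasing subsequence ending at position i. Then dp = [1, 1, 2, 2, 3, 4, 5, 5].
The maximum is 5; one witness is 4, 6, 7, 8, 10 at positions 2,3,5,6,7.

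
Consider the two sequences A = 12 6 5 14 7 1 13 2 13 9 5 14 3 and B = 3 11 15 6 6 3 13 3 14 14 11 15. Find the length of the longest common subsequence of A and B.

A longest common subsequence is 6, 14, 14 (length 3); the LCS DP confirms no longer common subsequence exists.

3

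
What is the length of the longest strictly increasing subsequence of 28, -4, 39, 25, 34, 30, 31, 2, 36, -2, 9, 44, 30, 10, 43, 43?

Let dp[i] be the longest increasing subsequence ending at position i. Then dp = [1, 1, 2, 2, 3, 3, 4, 2, 5, 2, 3, 6, 4, 4, 6, 6].
The maximum is 6; one witness is -4, 25, 30, 31, 36, 44 at positions 2,4,6,7,9,12.

6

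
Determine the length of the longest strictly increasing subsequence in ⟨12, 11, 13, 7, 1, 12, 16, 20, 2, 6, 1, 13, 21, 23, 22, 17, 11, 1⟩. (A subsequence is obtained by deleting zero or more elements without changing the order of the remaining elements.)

6

Scanning left to right, the best length ending at each element is: 12→1, 11→1, 13→2, 7→1, 1→1, 12→2, 16→3, 20→4, 2→2, 6→3, 1→1, 13→4, 21→5, 23→6, 22→6, 17→5, 11→4, 1→1.
So the longest increasing subsequence has length 6, e.g. 12, 13, 16, 20, 21, 23.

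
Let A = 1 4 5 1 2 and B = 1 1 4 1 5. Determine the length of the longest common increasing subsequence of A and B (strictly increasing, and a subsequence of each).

3

A longest common strictly increasing subsequence is 1, 4, 5 (length 3); it appears in order in both A and B, and no longer such subsequence exists.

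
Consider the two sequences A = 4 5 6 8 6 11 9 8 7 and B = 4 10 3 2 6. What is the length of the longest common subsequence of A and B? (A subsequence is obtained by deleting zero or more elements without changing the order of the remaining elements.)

2

A longest common subsequence is 4, 6 (length 2); the LCS DP confirms no longer common subsequence exists.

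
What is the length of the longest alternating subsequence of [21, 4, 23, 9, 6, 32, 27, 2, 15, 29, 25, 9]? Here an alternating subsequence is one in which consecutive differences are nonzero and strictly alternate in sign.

A longest alternating subsequence is 21, 4, 23, 9, 32, 27, 29, 25 (positions 1,2,3,4,6,7,10,11); its 7 consecutive differences strictly alternate in sign, and length 8 is optimal.

8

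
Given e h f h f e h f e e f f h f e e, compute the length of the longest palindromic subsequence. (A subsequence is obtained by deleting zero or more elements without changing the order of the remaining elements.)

12

One longest palindromic subsequence is efhffeeffhfe (positions 1,3,4,5,8,9,10,11,12,13,14,16); it reads the same forward and backward, and the interval DP gives dp[1][16] = 12.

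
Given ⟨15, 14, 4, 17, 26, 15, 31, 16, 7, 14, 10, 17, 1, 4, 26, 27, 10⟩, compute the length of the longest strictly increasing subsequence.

6

Scanning left to right, the best length ending at each element is: 15→1, 14→1, 4→1, 17→2, 26→3, 15→2, 31→4, 16→3, 7→2, 14→3, 10→3, 17→4, 1→1, 4→2, 26→5, 27→6, 10→3.
So the longest increasing subsequence has length 6, e.g. 14, 15, 16, 17, 26, 27.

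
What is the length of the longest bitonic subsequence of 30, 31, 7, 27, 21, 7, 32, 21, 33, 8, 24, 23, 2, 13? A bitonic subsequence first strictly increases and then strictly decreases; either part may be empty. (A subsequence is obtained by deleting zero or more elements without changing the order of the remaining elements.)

7

Let inc[i] be the LIS ending at i and dec[i] the longest strictly decreasing subsequence starting at i. inc = [1, 2, 1, 2, 2, 1, 3, 2, 4, 2, 3, 3, 1, 3], dec = [5, 5, 2, 4, 3, 2, 4, 3, 4, 2, 3, 2, 1, 1].
max_i inc[i]+dec[i]−1 = 7, with one witness 30, 31, 32, 33, 24, 23, 13.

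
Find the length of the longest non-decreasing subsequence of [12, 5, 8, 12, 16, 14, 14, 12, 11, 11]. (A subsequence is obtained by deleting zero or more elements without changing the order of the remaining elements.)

5

Let dp[i] be the longest non-decreasing subsequence ending at position i. Then dp = [1, 1, 2, 3, 4, 4, 5, 4, 3, 4].
The maximum is 5; one witness is 5, 8, 12, 14, 14 at positions 2,3,4,6,7.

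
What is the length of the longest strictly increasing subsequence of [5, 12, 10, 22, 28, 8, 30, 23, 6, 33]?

6

Let dp[i] be the longest increasing subsequence ending at position i. Then dp = [1, 2, 2, 3, 4, 2, 5, 4, 2, 6].
The maximum is 6; one witness is 5, 12, 22, 28, 30, 33 at positions 1,2,4,5,7,10.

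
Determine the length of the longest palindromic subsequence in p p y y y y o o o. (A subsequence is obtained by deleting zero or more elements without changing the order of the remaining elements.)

Using dp[i][j] = 2 + dp[i+1][j−1] if the ends match, else max(dp[i+1][j], dp[i][j−1]):
dp[1][9] = 4. A witness is yyyy at positions 3,4,5,6.

4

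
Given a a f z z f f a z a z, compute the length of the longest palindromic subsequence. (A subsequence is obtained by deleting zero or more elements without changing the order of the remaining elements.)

One longest palindromic subsequence is aafzzfaa (positions 1,2,3,4,5,7,8,10); it reads the same forward and backward, and the interval DP gives dp[1][11] = 8.

8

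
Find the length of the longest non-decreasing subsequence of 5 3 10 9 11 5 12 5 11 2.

4

One longest non-decreasing subsequence is 5, 10, 11, 12 (positions 1,3,5,7), of length 4; no longer one exists.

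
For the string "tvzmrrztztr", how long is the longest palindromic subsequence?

Using dp[i][j] = 2 + dp[i+1][j−1] if the ends match, else max(dp[i+1][j], dp[i][j−1]):
dp[1][11] = 6. A witness is tzrrzt at positions 1,3,5,6,9,10.

6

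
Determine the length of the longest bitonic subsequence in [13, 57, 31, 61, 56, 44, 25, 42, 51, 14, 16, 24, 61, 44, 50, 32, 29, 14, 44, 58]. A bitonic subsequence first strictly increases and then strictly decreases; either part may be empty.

9

One longest bitonic subsequence is 13, 57, 61, 56, 51, 50, 32, 29, 14 (positions 1,2,4,5,9,15,16,17,18): it rises to 61 then falls. Length 9 is optimal.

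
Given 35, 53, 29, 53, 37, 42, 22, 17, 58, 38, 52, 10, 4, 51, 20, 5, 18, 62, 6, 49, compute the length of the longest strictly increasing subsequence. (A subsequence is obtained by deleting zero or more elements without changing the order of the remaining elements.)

5

One longest increasing subsequence is 35, 37, 42, 58, 62 (positions 1,5,6,9,18), of length 5; no longer one exists.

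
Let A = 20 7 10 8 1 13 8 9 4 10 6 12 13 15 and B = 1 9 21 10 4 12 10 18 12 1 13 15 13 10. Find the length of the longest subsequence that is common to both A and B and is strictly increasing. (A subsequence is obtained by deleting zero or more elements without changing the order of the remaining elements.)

6

For each value that appears in both, track the longest common increasing run ending there.
The best achievable length is 6; one witness is 1, 9, 10, 12, 13, 15 (A-positions 5,8,10,12,13,14, B-positions 1,2,4,6,11,12).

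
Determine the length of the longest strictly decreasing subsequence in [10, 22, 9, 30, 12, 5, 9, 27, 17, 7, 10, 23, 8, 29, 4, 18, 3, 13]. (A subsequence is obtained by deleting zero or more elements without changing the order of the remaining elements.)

Scanning left to right, the best length ending at each element is: 10→1, 22→1, 9→2, 30→1, 12→2, 5→3, 9→3, 27→2, 17→3, 7→4, 10→4, 23→3, 8→5, 29→2, 4→6, 18→4, 3→7, 13→5.
So the longest decreasing subsequence has length 7, e.g. 30, 27, 17, 10, 8, 4, 3.

7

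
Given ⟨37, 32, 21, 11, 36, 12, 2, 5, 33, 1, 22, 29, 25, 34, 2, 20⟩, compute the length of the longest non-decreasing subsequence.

5

Let dp[i] be the longest non-decreasing subsequence ending at position i. Then dp = [1, 1, 1, 1, 2, 2, 1, 2, 3, 1, 3, 4, 4, 5, 2, 3].
The maximum is 5; one witness is 11, 12, 22, 29, 34 at positions 4,6,11,12,14.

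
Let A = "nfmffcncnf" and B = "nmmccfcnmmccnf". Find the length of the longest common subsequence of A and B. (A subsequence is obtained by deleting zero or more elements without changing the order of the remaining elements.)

Backtracking the LCS table gives one alignment: n (A1,B1) → m (A3,B3) → f (A5,B6) → c (A6,B7) → n (A7,B8) → c (A8,B12) → n (A9,B13) → f (A10,B14).
So the longest common subsequence has length 8.

8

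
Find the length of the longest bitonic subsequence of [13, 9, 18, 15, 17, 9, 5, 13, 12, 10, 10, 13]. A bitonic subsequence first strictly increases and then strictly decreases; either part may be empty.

6

Let inc[i] be the LIS ending at i and dec[i] the longest strictly decreasing subsequence starting at i. inc = [1, 1, 2, 2, 3, 1, 1, 2, 2, 2, 2, 3], dec = [3, 2, 5, 4, 4, 2, 1, 3, 2, 1, 1, 1].
max_i inc[i]+dec[i]−1 = 6, with one witness 13, 18, 17, 13, 12, 10.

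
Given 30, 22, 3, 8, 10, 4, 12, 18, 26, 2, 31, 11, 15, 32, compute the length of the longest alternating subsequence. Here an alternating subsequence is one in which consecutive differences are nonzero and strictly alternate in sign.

9

A longest alternating subsequence is 30, 3, 8, 4, 12, 2, 31, 11, 15 (positions 1,3,4,6,7,10,11,12,13); its 8 consecutive differences strictly alternate in sign, and length 9 is optimal.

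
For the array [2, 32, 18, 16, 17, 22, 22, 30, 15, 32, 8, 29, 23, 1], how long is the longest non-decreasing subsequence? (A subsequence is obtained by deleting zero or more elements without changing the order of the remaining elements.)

Let dp[i] be the longest non-decreasing subsequence ending at position i. Then dp = [1, 2, 2, 2, 3, 4, 5, 6, 2, 7, 2, 6, 6, 1].
The maximum is 7; one witness is 2, 16, 17, 22, 22, 30, 32 at positions 1,4,5,6,7,8,10.

7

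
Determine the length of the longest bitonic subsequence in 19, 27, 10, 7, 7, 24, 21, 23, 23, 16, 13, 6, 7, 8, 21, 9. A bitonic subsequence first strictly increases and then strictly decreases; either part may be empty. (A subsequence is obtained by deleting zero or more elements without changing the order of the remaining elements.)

7

Let inc[i] be the LIS ending at i and dec[i] the longest strictly decreasing subsequence starting at i. inc = [1, 2, 1, 1, 1, 2, 2, 3, 3, 2, 2, 1, 2, 3, 4, 4], dec = [4, 6, 3, 2, 2, 5, 4, 4, 4, 3, 2, 1, 1, 1, 2, 1].
max_i inc[i]+dec[i]−1 = 7, with one witness 19, 27, 24, 23, 16, 13, 9.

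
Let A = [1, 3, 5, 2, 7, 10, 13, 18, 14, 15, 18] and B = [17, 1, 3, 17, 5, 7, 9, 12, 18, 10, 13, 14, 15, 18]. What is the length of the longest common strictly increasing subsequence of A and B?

A longest common strictly increasing subsequence is 1, 3, 5, 7, 10, 13, 14, 15, 18 (length 9); it appears in order in both A and B, and no longer such subsequence exists.

9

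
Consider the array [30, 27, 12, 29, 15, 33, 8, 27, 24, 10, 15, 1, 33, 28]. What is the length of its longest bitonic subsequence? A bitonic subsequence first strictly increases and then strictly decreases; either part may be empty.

7

One longest bitonic subsequence is 27, 29, 33, 27, 24, 15, 1 (positions 2,4,6,8,9,11,12): it rises to 33 then falls. Length 7 is optimal.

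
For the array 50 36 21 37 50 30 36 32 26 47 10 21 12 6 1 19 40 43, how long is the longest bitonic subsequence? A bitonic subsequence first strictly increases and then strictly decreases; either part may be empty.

Let inc[i] be the LIS ending at i and dec[i] the longest strictly decreasing subsequence starting at i. inc = [1, 1, 1, 2, 3, 2, 3, 3, 2, 4, 1, 2, 2, 1, 1, 3, 4, 5], dec = [9, 7, 4, 8, 8, 6, 7, 6, 5, 5, 3, 4, 3, 2, 1, 1, 1, 1].
max_i inc[i]+dec[i]−1 = 10, with one witness 36, 37, 50, 36, 32, 26, 21, 12, 6, 1.

10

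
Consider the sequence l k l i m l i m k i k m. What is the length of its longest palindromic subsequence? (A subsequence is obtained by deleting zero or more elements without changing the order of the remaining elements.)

7

One longest palindromic subsequence is kimimik (positions 2,4,5,7,8,10,11); it reads the same forward and backward, and the interval DP gives dp[1][12] = 7.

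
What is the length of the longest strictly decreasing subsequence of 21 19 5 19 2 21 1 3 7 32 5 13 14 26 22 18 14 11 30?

6

Let dp[i] be the longest decreasing subsequence ending at position i. Then dp = [1, 2, 3, 2, 4, 1, 5, 4, 3, 1, 4, 3, 3, 2, 3, 4, 5, 6, 2].
The maximum is 6; one witness is 32, 26, 22, 18, 14, 11 at positions 10,14,15,16,17,18.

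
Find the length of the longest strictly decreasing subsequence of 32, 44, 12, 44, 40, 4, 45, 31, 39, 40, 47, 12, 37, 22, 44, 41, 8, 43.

6

Let dp[i] be the longest decreasing subsequence ending at position i. Then dp = [1, 1, 2, 1, 2, 3, 1, 3, 3, 2, 1, 4, 4, 5, 2, 3, 6, 3].
The maximum is 6; one witness is 44, 40, 39, 37, 22, 8 at positions 2,5,9,13,14,17.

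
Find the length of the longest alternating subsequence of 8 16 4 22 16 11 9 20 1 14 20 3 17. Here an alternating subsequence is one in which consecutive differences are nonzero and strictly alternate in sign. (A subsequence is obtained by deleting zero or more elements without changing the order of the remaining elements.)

10

Track the best alternating length ending on an up-step vs a down-step at each position: up/down = 1/1, 2/1, 1/3, 4/1, 4/5, 4/5, 4/5, 6/5, 1/7, 8/7, 8/5, 8/9, 10/9.
The maximum over both is 10; one such subsequence is 8, 16, 4, 22, 16, 20, 1, 14, 3, 17.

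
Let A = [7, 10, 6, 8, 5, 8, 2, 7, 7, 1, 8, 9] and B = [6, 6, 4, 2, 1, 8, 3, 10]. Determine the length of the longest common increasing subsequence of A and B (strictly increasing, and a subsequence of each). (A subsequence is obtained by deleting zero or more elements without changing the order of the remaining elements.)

A longest common strictly increasing subsequence is 6, 8 (length 2); it appears in order in both A and B, and no longer such subsequence exists.

2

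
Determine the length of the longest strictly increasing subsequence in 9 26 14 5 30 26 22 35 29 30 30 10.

5

One longest increasing subsequence is 9, 14, 26, 29, 30 (positions 1,3,6,9,10), of length 5; no longer one exists.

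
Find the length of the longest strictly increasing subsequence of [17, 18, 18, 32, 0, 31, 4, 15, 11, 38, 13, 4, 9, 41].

5

One longest increasing subsequence is 17, 18, 32, 38, 41 (positions 1,2,4,10,14), of length 5; no longer one exists.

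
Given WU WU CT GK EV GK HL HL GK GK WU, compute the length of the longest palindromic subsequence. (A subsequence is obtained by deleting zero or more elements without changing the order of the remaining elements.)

Using dp[i][j] = 2 + dp[i+1][j−1] if the ends match, else max(dp[i+1][j], dp[i][j−1]):
dp[1][11] = 8. A witness is WU GK GK HL HL GK GK WU at positions 1,4,6,7,8,9,10,11.

8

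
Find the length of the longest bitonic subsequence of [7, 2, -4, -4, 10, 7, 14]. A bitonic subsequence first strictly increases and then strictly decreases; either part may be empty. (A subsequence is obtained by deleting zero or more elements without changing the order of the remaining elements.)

Let inc[i] be the LIS ending at i and dec[i] the longest strictly decreasing subsequence starting at i. inc = [1, 1, 1, 1, 2, 2, 3], dec = [3, 2, 1, 1, 2, 1, 1].
max_i inc[i]+dec[i]−1 = 3, with one witness 7, 2, -4.

3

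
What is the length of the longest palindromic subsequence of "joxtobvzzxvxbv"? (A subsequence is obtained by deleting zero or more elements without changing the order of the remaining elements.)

6

One longest palindromic subsequence is bvzzvb (positions 6,7,8,9,11,13); it reads the same forward and backward, and the interval DP gives dp[1][14] = 6.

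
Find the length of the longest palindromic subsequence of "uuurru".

One longest palindromic subsequence is urru (positions 1,4,5,6); it reads the same forward and backward, and the interval DP gives dp[1][6] = 4.

4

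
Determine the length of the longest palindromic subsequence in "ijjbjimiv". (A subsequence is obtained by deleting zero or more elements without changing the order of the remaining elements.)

One longest palindromic subsequence is ijbji (positions 1,3,4,5,8); it reads the same forward and backward, and the interval DP gives dp[1][9] = 5.

5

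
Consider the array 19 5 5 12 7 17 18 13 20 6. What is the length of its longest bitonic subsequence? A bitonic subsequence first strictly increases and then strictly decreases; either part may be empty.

6

Let inc[i] be the LIS ending at i and dec[i] the longest strictly decreasing subsequence starting at i. inc = [1, 1, 1, 2, 2, 3, 4, 3, 5, 2], dec = [4, 1, 1, 3, 2, 3, 3, 2, 2, 1].
max_i inc[i]+dec[i]−1 = 6, with one witness 5, 12, 17, 18, 13, 6.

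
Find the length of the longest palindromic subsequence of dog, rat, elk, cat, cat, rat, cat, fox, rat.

Using dp[i][j] = 2 + dp[i+1][j−1] if the ends match, else max(dp[i+1][j], dp[i][j−1]):
dp[1][9] = 5. A witness is rat cat rat cat rat at positions 2,5,6,7,9.

5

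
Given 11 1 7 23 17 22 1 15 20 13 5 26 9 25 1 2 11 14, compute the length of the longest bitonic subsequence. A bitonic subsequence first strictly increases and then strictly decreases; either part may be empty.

8

Let inc[i] be the LIS ending at i and dec[i] the longest strictly decreasing subsequence starting at i. inc = [1, 1, 2, 3, 3, 4, 1, 3, 4, 3, 2, 5, 3, 5, 1, 2, 4, 5], dec = [4, 1, 3, 6, 5, 5, 1, 4, 4, 3, 2, 3, 2, 2, 1, 1, 1, 1].
max_i inc[i]+dec[i]−1 = 8, with one witness 1, 7, 23, 22, 20, 13, 9, 2.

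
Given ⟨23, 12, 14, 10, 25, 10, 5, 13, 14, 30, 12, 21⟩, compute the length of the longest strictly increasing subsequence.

One longest increasing subsequence is 12, 14, 25, 30 (positions 2,3,5,10), of length 4; no longer one exists.

4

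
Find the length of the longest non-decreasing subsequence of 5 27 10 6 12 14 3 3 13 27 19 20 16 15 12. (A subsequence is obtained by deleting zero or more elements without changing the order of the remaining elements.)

6

Scanning left to right, the best length ending at each element is: 5→1, 27→2, 10→2, 6→2, 12→3, 14→4, 3→1, 3→2, 13→4, 27→5, 19→5, 20→6, 16→5, 15→5, 12→4.
So the longest non-decreasing subsequence has length 6, e.g. 5, 10, 12, 14, 19, 20.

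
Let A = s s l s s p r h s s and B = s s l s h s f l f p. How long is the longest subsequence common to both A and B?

6

A longest common subsequence is sslssp (length 6); the LCS DP confirms no longer common subsequence exists.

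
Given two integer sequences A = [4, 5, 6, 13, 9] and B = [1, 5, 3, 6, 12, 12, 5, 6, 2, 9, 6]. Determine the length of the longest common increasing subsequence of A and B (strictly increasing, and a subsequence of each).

For each value that appears in both, track the longest common increasing run ending there.
The best achievable length is 3; one witness is 5, 6, 9 (A-positions 2,3,5, B-positions 2,4,10).

3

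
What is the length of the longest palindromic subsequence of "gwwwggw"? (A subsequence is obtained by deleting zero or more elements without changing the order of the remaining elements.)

5

Using dp[i][j] = 2 + dp[i+1][j−1] if the ends match, else max(dp[i+1][j], dp[i][j−1]):
dp[1][7] = 5. A witness is gwwwg at positions 1,2,3,4,6.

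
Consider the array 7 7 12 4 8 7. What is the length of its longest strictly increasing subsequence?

2

Let dp[i] be the longest increasing subsequence ending at position i. Then dp = [1, 1, 2, 1, 2, 2].
The maximum is 2; one witness is 7, 12 at positions 1,3.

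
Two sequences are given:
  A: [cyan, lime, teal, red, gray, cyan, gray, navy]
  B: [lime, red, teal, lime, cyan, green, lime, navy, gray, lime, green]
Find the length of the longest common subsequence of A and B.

A longest common subsequence is lime, teal, cyan, gray (length 4); the LCS DP confirms no longer common subsequence exists.

4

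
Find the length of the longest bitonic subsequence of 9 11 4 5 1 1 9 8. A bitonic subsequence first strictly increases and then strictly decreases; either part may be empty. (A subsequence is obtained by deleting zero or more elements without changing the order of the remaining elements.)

4

Let inc[i] be the LIS ending at i and dec[i] the longest strictly decreasing subsequence starting at i. inc = [1, 2, 1, 2, 1, 1, 3, 3], dec = [3, 3, 2, 2, 1, 1, 2, 1].
max_i inc[i]+dec[i]−1 = 4, with one witness 9, 11, 9, 8.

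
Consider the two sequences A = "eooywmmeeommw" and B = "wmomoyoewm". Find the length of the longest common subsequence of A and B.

5

Backtracking the LCS table gives one alignment: o (A2,B3) → o (A3,B5) → y (A4,B6) → w (A5,B9) → m (A12,B10).
So the longest common subsequence has length 5.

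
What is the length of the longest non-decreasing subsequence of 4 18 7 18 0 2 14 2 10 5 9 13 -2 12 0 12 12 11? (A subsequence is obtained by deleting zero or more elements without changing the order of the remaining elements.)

Scanning left to right, the best length ending at each element is: 4→1, 18→2, 7→2, 18→3, 0→1, 2→2, 14→3, 2→3, 10→4, 5→4, 9→5, 13→6, -2→1, 12→6, 0→2, 12→7, 12→8, 11→6.
So the longest non-decreasing subsequence has length 8, e.g. 0, 2, 2, 5, 9, 12, 12, 12.

8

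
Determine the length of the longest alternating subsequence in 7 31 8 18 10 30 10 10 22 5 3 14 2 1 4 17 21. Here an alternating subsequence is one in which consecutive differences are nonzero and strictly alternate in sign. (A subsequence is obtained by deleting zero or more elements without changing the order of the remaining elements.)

Track the best alternating length ending on an up-step vs a down-step at each position: up/down = 1/1, 2/1, 2/3, 4/3, 4/5, 6/3, 4/7, 4/7, 8/7, 1/9, 1/9, 10/9, 1/11, 1/11, 12/11, 12/9, 12/9.
The maximum over both is 12; one such subsequence is 7, 31, 8, 18, 10, 30, 10, 22, 5, 14, 2, 4.

12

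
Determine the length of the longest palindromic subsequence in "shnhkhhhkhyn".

9

One longest palindromic subsequence is nhkhhhkhn (positions 3,4,5,6,7,8,9,10,12); it reads the same forward and backward, and the interval DP gives dp[1][12] = 9.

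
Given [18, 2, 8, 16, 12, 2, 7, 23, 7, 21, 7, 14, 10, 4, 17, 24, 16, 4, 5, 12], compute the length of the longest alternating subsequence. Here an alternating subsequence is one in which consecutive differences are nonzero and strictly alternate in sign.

13

A longest alternating subsequence is 18, 2, 16, 12, 23, 7, 21, 7, 14, 10, 17, 4, 5 (positions 1,2,4,5,8,9,10,11,12,13,15,18,19); its 12 consecutive differences strictly alternate in sign, and length 13 is optimal.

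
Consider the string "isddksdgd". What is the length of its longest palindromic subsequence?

5

Using dp[i][j] = 2 + dp[i+1][j−1] if the ends match, else max(dp[i+1][j], dp[i][j−1]):
dp[1][9] = 5. A witness is ddsdd at positions 3,4,6,7,9.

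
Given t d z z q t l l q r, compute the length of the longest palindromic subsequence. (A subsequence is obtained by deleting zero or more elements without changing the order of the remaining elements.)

4

Using dp[i][j] = 2 + dp[i+1][j−1] if the ends match, else max(dp[i+1][j], dp[i][j−1]):
dp[1][10] = 4. A witness is qllq at positions 5,7,8,9.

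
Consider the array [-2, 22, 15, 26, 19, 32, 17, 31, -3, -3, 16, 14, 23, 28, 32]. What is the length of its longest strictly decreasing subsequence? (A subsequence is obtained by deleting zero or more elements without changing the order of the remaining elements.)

5

One longest decreasing subsequence is 22, 19, 17, 16, 14 (positions 2,5,7,11,12), of length 5; no longer one exists.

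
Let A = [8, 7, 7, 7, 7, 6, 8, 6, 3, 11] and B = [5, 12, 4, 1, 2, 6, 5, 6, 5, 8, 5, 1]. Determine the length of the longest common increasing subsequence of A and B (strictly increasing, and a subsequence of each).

2

A longest common strictly increasing subsequence is 6, 8 (length 2); it appears in order in both A and B, and no longer such subsequence exists.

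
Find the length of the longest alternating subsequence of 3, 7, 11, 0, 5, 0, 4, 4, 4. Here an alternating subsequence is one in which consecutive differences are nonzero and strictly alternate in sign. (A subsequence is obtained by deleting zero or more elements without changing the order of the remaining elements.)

6

A longest alternating subsequence is 3, 7, 0, 5, 0, 4 (positions 1,2,4,5,6,7); its 5 consecutive differences strictly alternate in sign, and length 6 is optimal.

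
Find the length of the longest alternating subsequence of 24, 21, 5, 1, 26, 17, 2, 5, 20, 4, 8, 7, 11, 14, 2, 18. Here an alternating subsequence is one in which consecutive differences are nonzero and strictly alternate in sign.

A longest alternating subsequence is 24, 21, 26, 2, 5, 4, 8, 7, 11, 2, 18 (positions 1,2,5,7,8,10,11,12,13,15,16); its 10 consecutive differences strictly alternate in sign, and length 11 is optimal.

11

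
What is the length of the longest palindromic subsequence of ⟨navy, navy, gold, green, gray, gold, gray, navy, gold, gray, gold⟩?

7

Using dp[i][j] = 2 + dp[i+1][j−1] if the ends match, else max(dp[i+1][j], dp[i][j−1]):
dp[1][11] = 7. A witness is gold gray gold navy gold gray gold at positions 3,5,6,8,9,10,11.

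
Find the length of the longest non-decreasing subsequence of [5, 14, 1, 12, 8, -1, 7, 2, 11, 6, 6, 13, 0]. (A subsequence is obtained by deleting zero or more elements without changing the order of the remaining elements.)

Scanning left to right, the best length ending at each element is: 5→1, 14→2, 1→1, 12→2, 8→2, -1→1, 7→2, 2→2, 11→3, 6→3, 6→4, 13→5, 0→2.
So the longest non-decreasing subsequence has length 5, e.g. 1, 2, 6, 6, 13.

5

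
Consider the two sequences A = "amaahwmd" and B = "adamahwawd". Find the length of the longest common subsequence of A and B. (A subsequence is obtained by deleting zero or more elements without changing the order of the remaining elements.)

6

Backtracking the LCS table gives one alignment: a (A1,B3) → m (A2,B4) → a (A3,B5) → a (A4,B8) → w (A6,B9) → d (A8,B10).
So the longest common subsequence has length 6.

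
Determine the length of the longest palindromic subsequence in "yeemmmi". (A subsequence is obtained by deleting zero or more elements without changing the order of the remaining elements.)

One longest palindromic subsequence is mmm (positions 4,5,6); it reads the same forward and backward, and the interval DP gives dp[1][7] = 3.

3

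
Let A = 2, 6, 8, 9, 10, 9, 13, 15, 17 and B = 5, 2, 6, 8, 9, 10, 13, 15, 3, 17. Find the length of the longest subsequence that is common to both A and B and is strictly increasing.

For each value that appears in both, track the longest common increasing run ending there.
The best achievable length is 8; one witness is 2, 6, 8, 9, 10, 13, 15, 17 (A-positions 1,2,3,4,5,7,8,9, B-positions 2,3,4,5,6,7,8,10).

8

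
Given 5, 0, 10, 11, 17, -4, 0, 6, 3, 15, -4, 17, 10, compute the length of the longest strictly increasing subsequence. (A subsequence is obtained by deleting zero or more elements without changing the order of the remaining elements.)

Scanning left to right, the best length ending at each element is: 5→1, 0→1, 10→2, 11→3, 17→4, -4→1, 0→2, 6→3, 3→3, 15→4, -4→1, 17→5, 10→4.
So the longest increasing subsequence has length 5, e.g. 5, 10, 11, 15, 17.

5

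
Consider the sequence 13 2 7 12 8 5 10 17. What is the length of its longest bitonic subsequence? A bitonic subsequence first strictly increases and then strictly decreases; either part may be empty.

Let inc[i] be the LIS ending at i and dec[i] the longest strictly decreasing subsequence starting at i. inc = [1, 1, 2, 3, 3, 2, 4, 5], dec = [4, 1, 2, 3, 2, 1, 1, 1].
max_i inc[i]+dec[i]−1 = 5, with one witness 2, 7, 12, 8, 5.

5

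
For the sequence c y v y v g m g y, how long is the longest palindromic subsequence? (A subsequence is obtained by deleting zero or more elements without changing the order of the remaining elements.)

One longest palindromic subsequence is ygmgy (positions 2,6,7,8,9); it reads the same forward and backward, and the interval DP gives dp[1][9] = 5.

5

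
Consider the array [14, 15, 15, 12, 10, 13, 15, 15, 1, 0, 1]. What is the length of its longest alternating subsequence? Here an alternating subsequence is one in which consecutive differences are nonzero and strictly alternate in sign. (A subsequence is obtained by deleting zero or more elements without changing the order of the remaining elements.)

6

A longest alternating subsequence is 14, 15, 12, 13, 0, 1 (positions 1,2,4,6,10,11); its 5 consecutive differences strictly alternate in sign, and length 6 is optimal.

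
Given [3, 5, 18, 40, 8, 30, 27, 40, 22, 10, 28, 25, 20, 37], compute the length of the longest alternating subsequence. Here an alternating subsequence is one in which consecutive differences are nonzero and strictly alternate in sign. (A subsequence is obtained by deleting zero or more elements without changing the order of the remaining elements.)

10

A longest alternating subsequence is 3, 18, 8, 30, 27, 40, 22, 28, 25, 37 (positions 1,3,5,6,7,8,9,11,12,14); its 9 consecutive differences strictly alternate in sign, and length 10 is optimal.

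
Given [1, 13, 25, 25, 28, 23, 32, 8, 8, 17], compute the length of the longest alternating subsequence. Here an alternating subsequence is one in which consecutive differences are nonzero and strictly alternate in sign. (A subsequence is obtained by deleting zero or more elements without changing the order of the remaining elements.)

A longest alternating subsequence is 1, 25, 23, 32, 8, 17 (positions 1,3,6,7,8,10); its 5 consecutive differences strictly alternate in sign, and length 6 is optimal.

6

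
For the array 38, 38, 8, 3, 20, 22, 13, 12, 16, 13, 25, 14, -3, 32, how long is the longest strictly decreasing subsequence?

Scanning left to right, the best length ending at each element is: 38→1, 38→1, 8→2, 3→3, 20→2, 22→2, 13→3, 12→4, 16→3, 13→4, 25→2, 14→4, -3→5, 32→2.
So the longest decreasing subsequence has length 5, e.g. 38, 20, 13, 12, -3.

5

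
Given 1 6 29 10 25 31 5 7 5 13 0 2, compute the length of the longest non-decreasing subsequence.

5

One longest non-decreasing subsequence is 1, 6, 10, 25, 31 (positions 1,2,4,5,6), of length 5; no longer one exists.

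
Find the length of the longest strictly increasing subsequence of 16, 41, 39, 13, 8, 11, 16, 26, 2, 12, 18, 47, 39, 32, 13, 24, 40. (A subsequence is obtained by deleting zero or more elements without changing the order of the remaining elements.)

6

One longest increasing subsequence is 8, 11, 16, 26, 39, 40 (positions 5,6,7,8,13,17), of length 6; no longer one exists.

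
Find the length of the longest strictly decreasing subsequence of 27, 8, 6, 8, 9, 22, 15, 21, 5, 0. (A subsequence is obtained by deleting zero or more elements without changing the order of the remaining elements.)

5

Scanning left to right, the best length ending at each element is: 27→1, 8→2, 6→3, 8→2, 9→2, 22→2, 15→3, 21→3, 5→4, 0→5.
So the longest decreasing subsequence has length 5, e.g. 27, 8, 6, 5, 0.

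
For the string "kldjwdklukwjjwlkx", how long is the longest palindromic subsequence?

11

Using dp[i][j] = 2 + dp[i+1][j−1] if the ends match, else max(dp[i+1][j], dp[i][j−1]):
dp[1][17] = 11. A witness is kljwkukwjlk at positions 1,2,4,5,7,9,10,11,13,15,16.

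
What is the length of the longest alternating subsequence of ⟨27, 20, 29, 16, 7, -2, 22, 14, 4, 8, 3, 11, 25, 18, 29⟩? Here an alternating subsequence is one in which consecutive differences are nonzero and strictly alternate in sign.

11

Track the best alternating length ending on an up-step vs a down-step at each position: up/down = 1/1, 1/2, 3/1, 1/4, 1/4, 1/4, 5/4, 5/6, 5/6, 7/6, 5/8, 9/6, 9/4, 9/10, 11/1.
The maximum over both is 11; one such subsequence is 27, 20, 29, 16, 22, 4, 8, 3, 25, 18, 29.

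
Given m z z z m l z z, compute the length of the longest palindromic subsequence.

5

One longest palindromic subsequence is zzlzz (positions 2,3,6,7,8); it reads the same forward and backward, and the interval DP gives dp[1][8] = 5.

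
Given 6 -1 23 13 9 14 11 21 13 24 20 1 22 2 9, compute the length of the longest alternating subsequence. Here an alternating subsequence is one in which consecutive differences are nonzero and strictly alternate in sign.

13

A longest alternating subsequence is 6, -1, 23, 13, 14, 11, 21, 13, 24, 20, 22, 2, 9 (positions 1,2,3,4,6,7,8,9,10,11,13,14,15); its 12 consecutive differences strictly alternate in sign, and length 13 is optimal.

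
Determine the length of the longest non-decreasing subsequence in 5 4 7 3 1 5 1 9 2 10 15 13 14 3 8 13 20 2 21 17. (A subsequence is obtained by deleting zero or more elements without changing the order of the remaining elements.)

Let dp[i] be the longest non-decreasing subsequence ending at position i. Then dp = [1, 1, 2, 1, 1, 2, 2, 3, 3, 4, 5, 5, 6, 4, 5, 6, 7, 4, 8, 7].
The maximum is 8; one witness is 5, 7, 9, 10, 13, 14, 20, 21 at positions 1,3,8,10,12,13,17,19.

8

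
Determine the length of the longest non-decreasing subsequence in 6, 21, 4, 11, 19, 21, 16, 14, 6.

4

Let dp[i] be the longest non-decreasing subsequence ending at position i. Then dp = [1, 2, 1, 2, 3, 4, 3, 3, 2].
The maximum is 4; one witness is 6, 11, 19, 21 at positions 1,4,5,6.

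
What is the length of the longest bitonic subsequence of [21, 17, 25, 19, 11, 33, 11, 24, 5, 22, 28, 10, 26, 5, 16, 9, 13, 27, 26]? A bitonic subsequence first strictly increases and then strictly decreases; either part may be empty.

7

Let inc[i] be the LIS ending at i and dec[i] the longest strictly decreasing subsequence starting at i. inc = [1, 1, 2, 2, 1, 3, 1, 3, 1, 3, 4, 2, 4, 1, 3, 2, 3, 5, 4], dec = [5, 4, 5, 4, 3, 5, 3, 4, 1, 3, 4, 2, 3, 1, 2, 1, 1, 2, 1].
max_i inc[i]+dec[i]−1 = 7, with one witness 21, 25, 33, 28, 26, 16, 13.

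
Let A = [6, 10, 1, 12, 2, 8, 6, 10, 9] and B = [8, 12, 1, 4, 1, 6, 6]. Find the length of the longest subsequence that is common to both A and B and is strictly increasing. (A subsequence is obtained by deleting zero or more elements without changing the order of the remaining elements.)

2

A longest common strictly increasing subsequence is 1, 6 (length 2); it appears in order in both A and B, and no longer such subsequence exists.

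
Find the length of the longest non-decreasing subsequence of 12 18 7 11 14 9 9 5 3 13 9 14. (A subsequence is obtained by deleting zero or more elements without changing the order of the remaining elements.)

5

Scanning left to right, the best length ending at each element is: 12→1, 18→2, 7→1, 11→2, 14→3, 9→2, 9→3, 5→1, 3→1, 13→4, 9→4, 14→5.
So the longest non-decreasing subsequence has length 5, e.g. 7, 9, 9, 13, 14.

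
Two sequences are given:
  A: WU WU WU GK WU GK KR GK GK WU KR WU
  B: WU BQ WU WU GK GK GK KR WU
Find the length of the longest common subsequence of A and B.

A longest common subsequence is WU, WU, WU, GK, GK, GK, KR, WU (length 8); the LCS DP confirms no longer common subsequence exists.

8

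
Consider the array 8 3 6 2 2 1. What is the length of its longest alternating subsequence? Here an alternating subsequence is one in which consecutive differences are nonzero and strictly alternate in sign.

Track the best alternating length ending on an up-step vs a down-step at each position: up/down = 1/1, 1/2, 3/2, 1/4, 1/4, 1/4.
The maximum over both is 4; one such subsequence is 8, 3, 6, 2.

4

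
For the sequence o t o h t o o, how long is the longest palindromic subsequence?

One longest palindromic subsequence is ootoo (positions 1,3,5,6,7); it reads the same forward and backward, and the interval DP gives dp[1][7] = 5.

5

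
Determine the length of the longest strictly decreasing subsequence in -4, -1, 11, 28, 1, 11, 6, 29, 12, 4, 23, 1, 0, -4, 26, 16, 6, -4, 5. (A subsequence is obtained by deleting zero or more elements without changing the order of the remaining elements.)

One longest decreasing subsequence is 28, 11, 6, 4, 1, 0, -4 (positions 4,6,7,10,12,13,14), of length 7; no longer one exists.

7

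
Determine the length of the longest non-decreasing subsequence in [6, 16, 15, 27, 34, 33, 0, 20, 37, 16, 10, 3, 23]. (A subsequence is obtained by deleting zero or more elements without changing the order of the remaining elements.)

5

Let dp[i] be the longest non-decreasing subsequence ending at position i. Then dp = [1, 2, 2, 3, 4, 4, 1, 3, 5, 3, 2, 2, 4].
The maximum is 5; one witness is 6, 16, 27, 34, 37 at positions 1,2,4,5,9.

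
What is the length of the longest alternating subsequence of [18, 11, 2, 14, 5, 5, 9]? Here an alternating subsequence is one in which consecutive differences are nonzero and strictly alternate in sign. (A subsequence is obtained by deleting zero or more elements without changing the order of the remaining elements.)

A longest alternating subsequence is 18, 11, 14, 5, 9 (positions 1,2,4,5,7); its 4 consecutive differences strictly alternate in sign, and length 5 is optimal.

5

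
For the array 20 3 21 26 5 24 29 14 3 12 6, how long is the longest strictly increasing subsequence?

4

Let dp[i] be the longest increasing subsequence ending at position i. Then dp = [1, 1, 2, 3, 2, 3, 4, 3, 1, 3, 3].
The maximum is 4; one witness is 20, 21, 26, 29 at positions 1,3,4,7.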